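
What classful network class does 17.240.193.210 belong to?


First octet: 17
Binary: 00010001
0xxxxxxx -> Class A (1-126)
Class A, default mask 255.0.0.0 (/8)


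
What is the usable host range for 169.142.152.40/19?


Network: 169.142.128.0
Broadcast: 169.142.159.255
First usable = network + 1
Last usable = broadcast - 1
Range: 169.142.128.1 to 169.142.159.254


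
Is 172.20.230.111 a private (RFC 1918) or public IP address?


RFC 1918 private ranges:
  10.0.0.0/8 (10.0.0.0 - 10.255.255.255)
  172.16.0.0/12 (172.16.0.0 - 172.31.255.255)
  192.168.0.0/16 (192.168.0.0 - 192.168.255.255)
Private (in 172.16.0.0/12)


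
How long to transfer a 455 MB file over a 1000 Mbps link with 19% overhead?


Effective throughput = 1000 * (1 - 19/100) = 810 Mbps
File size in Mb = 455 * 8 = 3640 Mb
Time = 3640 / 810
Time = 4.4938 seconds


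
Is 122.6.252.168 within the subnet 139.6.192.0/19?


Subnet network: 139.6.192.0
Test IP AND mask: 122.6.224.0
No, 122.6.252.168 is not in 139.6.192.0/19


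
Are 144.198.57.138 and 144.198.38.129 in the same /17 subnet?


Mask: 255.255.128.0
144.198.57.138 AND mask = 144.198.0.0
144.198.38.129 AND mask = 144.198.0.0
Yes, same subnet (144.198.0.0)


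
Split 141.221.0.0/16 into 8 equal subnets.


New prefix = 16 + 3 = 19
Each subnet has 8192 addresses
  141.221.0.0/19
  141.221.32.0/19
  141.221.64.0/19
  141.221.96.0/19
  141.221.128.0/19
  141.221.160.0/19
  141.221.192.0/19
  141.221.224.0/19
Subnets: 141.221.0.0/19, 141.221.32.0/19, 141.221.64.0/19, 141.221.96.0/19, 141.221.128.0/19, 141.221.160.0/19, 141.221.192.0/19, 141.221.224.0/19


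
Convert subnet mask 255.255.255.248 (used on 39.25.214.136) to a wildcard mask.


Subnet mask: 255.255.255.248
Wildcard = 255.255.255.255 - subnet mask
255 - 255 = 0
255 - 255 = 0
255 - 255 = 0
255 - 248 = 7
Wildcard: 0.0.0.7


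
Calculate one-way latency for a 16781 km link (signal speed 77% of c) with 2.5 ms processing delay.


Speed = 0.77 * 3e5 km/s = 231000 km/s
Propagation delay = 16781 / 231000 = 0.0726 s = 72.645 ms
Processing delay = 2.5 ms
Total one-way latency = 75.145 ms


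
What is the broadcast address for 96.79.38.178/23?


Network: 96.79.38.0/23
Host bits = 9
Set all host bits to 1:
Broadcast: 96.79.39.255


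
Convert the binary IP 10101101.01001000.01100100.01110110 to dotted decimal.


10101101 = 173
01001000 = 72
01100100 = 100
01110110 = 118
IP: 173.72.100.118


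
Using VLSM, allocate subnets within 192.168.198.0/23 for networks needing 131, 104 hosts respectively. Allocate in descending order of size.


131 hosts -> /24 (254 usable): 192.168.198.0/24
104 hosts -> /25 (126 usable): 192.168.199.0/25
Allocation: 192.168.198.0/24 (131 hosts, 254 usable); 192.168.199.0/25 (104 hosts, 126 usable)


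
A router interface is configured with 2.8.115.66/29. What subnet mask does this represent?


/29 means 29 network bits, 3 host bits
Binary: 11111111111111111111111111111000
Mask: 255.255.255.248


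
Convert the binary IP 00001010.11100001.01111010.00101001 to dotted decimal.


00001010 = 10
11100001 = 225
01111010 = 122
00101001 = 41
IP: 10.225.122.41


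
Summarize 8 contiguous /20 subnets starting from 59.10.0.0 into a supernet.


Original prefix: /20
Number of subnets: 8 = 2^3
New prefix = 20 - 3 = 17
Supernet: 59.10.0.0/17


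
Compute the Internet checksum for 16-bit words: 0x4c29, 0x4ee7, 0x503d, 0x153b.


Sum all words (with carry folding):
+ 0x4c29 = 0x4c29
+ 0x4ee7 = 0x9b10
+ 0x503d = 0xeb4d
+ 0x153b = 0x0089
One's complement: ~0x0089
Checksum = 0xff76


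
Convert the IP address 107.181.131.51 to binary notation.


107 = 01101011
181 = 10110101
131 = 10000011
51 = 00110011
Binary: 01101011.10110101.10000011.00110011


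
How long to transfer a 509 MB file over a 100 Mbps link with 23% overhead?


Effective throughput = 100 * (1 - 23/100) = 77 Mbps
File size in Mb = 509 * 8 = 4072 Mb
Time = 4072 / 77
Time = 52.8831 seconds


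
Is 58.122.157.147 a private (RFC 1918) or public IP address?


RFC 1918 private ranges:
  10.0.0.0/8 (10.0.0.0 - 10.255.255.255)
  172.16.0.0/12 (172.16.0.0 - 172.31.255.255)
  192.168.0.0/16 (192.168.0.0 - 192.168.255.255)
Public (not in any RFC 1918 range)


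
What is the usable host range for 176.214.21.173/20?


Network: 176.214.16.0
Broadcast: 176.214.31.255
First usable = network + 1
Last usable = broadcast - 1
Range: 176.214.16.1 to 176.214.31.254


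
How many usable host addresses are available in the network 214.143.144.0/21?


Host bits = 32 - 21 = 11
Total addresses = 2^11 = 2048
Usable = total - 2 (network and broadcast)
Usable hosts: 2046


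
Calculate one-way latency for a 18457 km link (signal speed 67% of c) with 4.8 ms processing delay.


Speed = 0.67 * 3e5 km/s = 201000 km/s
Propagation delay = 18457 / 201000 = 0.0918 s = 91.8259 ms
Processing delay = 4.8 ms
Total one-way latency = 96.6259 ms


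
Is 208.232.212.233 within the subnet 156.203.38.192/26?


Subnet network: 156.203.38.192
Test IP AND mask: 208.232.212.192
No, 208.232.212.233 is not in 156.203.38.192/26


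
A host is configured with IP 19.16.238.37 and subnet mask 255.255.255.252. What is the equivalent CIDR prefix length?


Binary: 11111111.11111111.11111111.11111100
Count leading 1s
Prefix: /30


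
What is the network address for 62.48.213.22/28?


IP:   00111110.00110000.11010101.00010110
Mask: 11111111.11111111.11111111.11110000
AND operation:
Net:  00111110.00110000.11010101.00010000
Network: 62.48.213.16/28


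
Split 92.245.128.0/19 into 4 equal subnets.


New prefix = 19 + 2 = 21
Each subnet has 2048 addresses
  92.245.128.0/21
  92.245.136.0/21
  92.245.144.0/21
  92.245.152.0/21
Subnets: 92.245.128.0/21, 92.245.136.0/21, 92.245.144.0/21, 92.245.152.0/21


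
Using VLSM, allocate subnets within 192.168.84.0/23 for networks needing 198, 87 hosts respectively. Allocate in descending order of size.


198 hosts -> /24 (254 usable): 192.168.84.0/24
87 hosts -> /25 (126 usable): 192.168.85.0/25
Allocation: 192.168.84.0/24 (198 hosts, 254 usable); 192.168.85.0/25 (87 hosts, 126 usable)


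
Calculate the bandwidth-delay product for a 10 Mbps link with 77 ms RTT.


BDP = bandwidth * RTT
= 10 Mbps * 77 ms
= 10 * 1e6 * 77 / 1000 bits
= 770000 bits
= 96250 bytes
= 93.9941 KB
BDP = 770000 bits (96250 bytes)


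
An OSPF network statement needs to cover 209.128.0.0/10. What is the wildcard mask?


Subnet mask: 255.192.0.0
Wildcard = 255.255.255.255 - subnet mask
255 - 255 = 0
255 - 192 = 63
255 - 0 = 255
255 - 0 = 255
Wildcard: 0.63.255.255


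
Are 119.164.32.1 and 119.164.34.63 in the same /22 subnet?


Mask: 255.255.252.0
119.164.32.1 AND mask = 119.164.32.0
119.164.34.63 AND mask = 119.164.32.0
Yes, same subnet (119.164.32.0)


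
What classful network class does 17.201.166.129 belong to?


First octet: 17
Binary: 00010001
0xxxxxxx -> Class A (1-126)
Class A, default mask 255.0.0.0 (/8)


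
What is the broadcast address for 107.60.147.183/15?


Network: 107.60.0.0/15
Host bits = 17
Set all host bits to 1:
Broadcast: 107.61.255.255


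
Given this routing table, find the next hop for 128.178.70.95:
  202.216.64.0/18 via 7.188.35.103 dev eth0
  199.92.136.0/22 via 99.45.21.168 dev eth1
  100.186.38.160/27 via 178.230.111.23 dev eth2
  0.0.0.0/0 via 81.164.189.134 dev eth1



Longest prefix match for 128.178.70.95:
  /18 202.216.64.0: no
  /22 199.92.136.0: no
  /27 100.186.38.160: no
  /0 0.0.0.0: MATCH
Selected: next-hop 81.164.189.134 via eth1 (matched /0)


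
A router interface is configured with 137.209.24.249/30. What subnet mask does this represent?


/30 means 30 network bits, 2 host bits
Binary: 11111111111111111111111111111100
Mask: 255.255.255.252


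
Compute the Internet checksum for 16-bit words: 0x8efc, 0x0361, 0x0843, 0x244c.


Sum all words (with carry folding):
+ 0x8efc = 0x8efc
+ 0x0361 = 0x925d
+ 0x0843 = 0x9aa0
+ 0x244c = 0xbeec
One's complement: ~0xbeec
Checksum = 0x4113


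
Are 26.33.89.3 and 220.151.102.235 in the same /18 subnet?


Mask: 255.255.192.0
26.33.89.3 AND mask = 26.33.64.0
220.151.102.235 AND mask = 220.151.64.0
No, different subnets (26.33.64.0 vs 220.151.64.0)


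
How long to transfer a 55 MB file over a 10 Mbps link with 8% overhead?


Effective throughput = 10 * (1 - 8/100) = 9.2 Mbps
File size in Mb = 55 * 8 = 440 Mb
Time = 440 / 9.2
Time = 47.8261 seconds


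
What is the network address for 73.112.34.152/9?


IP:   01001001.01110000.00100010.10011000
Mask: 11111111.10000000.00000000.00000000
AND operation:
Net:  01001001.00000000.00000000.00000000
Network: 73.0.0.0/9


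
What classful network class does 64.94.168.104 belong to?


First octet: 64
Binary: 01000000
0xxxxxxx -> Class A (1-126)
Class A, default mask 255.0.0.0 (/8)


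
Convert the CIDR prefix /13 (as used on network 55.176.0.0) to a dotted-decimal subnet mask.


/13 means 13 network bits, 19 host bits
Binary: 11111111111110000000000000000000
Mask: 255.248.0.0


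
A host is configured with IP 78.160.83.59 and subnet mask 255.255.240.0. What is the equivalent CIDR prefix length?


Binary: 11111111.11111111.11110000.00000000
Count leading 1s
Prefix: /20


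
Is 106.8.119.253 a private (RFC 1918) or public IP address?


RFC 1918 private ranges:
  10.0.0.0/8 (10.0.0.0 - 10.255.255.255)
  172.16.0.0/12 (172.16.0.0 - 172.31.255.255)
  192.168.0.0/16 (192.168.0.0 - 192.168.255.255)
Public (not in any RFC 1918 range)


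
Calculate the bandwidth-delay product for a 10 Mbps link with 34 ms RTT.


BDP = bandwidth * RTT
= 10 Mbps * 34 ms
= 10 * 1e6 * 34 / 1000 bits
= 340000 bits
= 42500 bytes
= 41.5039 KB
BDP = 340000 bits (42500 bytes)


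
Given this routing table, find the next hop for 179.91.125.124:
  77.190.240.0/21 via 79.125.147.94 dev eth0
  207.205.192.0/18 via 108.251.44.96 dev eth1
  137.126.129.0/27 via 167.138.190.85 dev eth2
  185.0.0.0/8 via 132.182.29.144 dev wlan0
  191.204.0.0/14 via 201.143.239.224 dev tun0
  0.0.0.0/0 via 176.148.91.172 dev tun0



Longest prefix match for 179.91.125.124:
  /21 77.190.240.0: no
  /18 207.205.192.0: no
  /27 137.126.129.0: no
  /8 185.0.0.0: no
  /14 191.204.0.0: no
  /0 0.0.0.0: MATCH
Selected: next-hop 176.148.91.172 via tun0 (matched /0)


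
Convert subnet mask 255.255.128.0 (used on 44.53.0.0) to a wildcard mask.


Subnet mask: 255.255.128.0
Wildcard = 255.255.255.255 - subnet mask
255 - 255 = 0
255 - 255 = 0
255 - 128 = 127
255 - 0 = 255
Wildcard: 0.0.127.255


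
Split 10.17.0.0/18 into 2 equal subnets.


New prefix = 18 + 1 = 19
Each subnet has 8192 addresses
  10.17.0.0/19
  10.17.32.0/19
Subnets: 10.17.0.0/19, 10.17.32.0/19


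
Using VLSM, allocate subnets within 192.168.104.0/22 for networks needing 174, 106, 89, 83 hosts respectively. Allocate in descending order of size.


174 hosts -> /24 (254 usable): 192.168.104.0/24
106 hosts -> /25 (126 usable): 192.168.105.0/25
89 hosts -> /25 (126 usable): 192.168.105.128/25
83 hosts -> /25 (126 usable): 192.168.106.0/25
Allocation: 192.168.104.0/24 (174 hosts, 254 usable); 192.168.105.0/25 (106 hosts, 126 usable); 192.168.105.128/25 (89 hosts, 126 usable); 192.168.106.0/25 (83 hosts, 126 usable)


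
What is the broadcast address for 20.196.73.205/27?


Network: 20.196.73.192/27
Host bits = 5
Set all host bits to 1:
Broadcast: 20.196.73.223


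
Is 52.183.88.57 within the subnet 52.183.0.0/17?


Subnet network: 52.183.0.0
Test IP AND mask: 52.183.0.0
Yes, 52.183.88.57 is in 52.183.0.0/17


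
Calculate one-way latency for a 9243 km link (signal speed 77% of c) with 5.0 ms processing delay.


Speed = 0.77 * 3e5 km/s = 231000 km/s
Propagation delay = 9243 / 231000 = 0.04 s = 40.013 ms
Processing delay = 5.0 ms
Total one-way latency = 45.013 ms


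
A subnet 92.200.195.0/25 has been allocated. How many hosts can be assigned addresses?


Host bits = 32 - 25 = 7
Total addresses = 2^7 = 128
Usable = total - 2 (network and broadcast)
Usable hosts: 126


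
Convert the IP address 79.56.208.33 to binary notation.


79 = 01001111
56 = 00111000
208 = 11010000
33 = 00100001
Binary: 01001111.00111000.11010000.00100001


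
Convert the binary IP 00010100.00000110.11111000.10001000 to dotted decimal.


00010100 = 20
00000110 = 6
11111000 = 248
10001000 = 136
IP: 20.6.248.136


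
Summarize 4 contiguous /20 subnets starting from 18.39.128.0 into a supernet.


Original prefix: /20
Number of subnets: 4 = 2^2
New prefix = 20 - 2 = 18
Supernet: 18.39.128.0/18


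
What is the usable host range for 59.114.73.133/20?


Network: 59.114.64.0
Broadcast: 59.114.79.255
First usable = network + 1
Last usable = broadcast - 1
Range: 59.114.64.1 to 59.114.79.254


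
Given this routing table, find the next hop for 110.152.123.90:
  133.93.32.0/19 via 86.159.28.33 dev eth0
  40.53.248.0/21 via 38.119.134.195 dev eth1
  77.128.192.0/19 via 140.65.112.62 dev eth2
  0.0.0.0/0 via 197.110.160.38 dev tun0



Longest prefix match for 110.152.123.90:
  /19 133.93.32.0: no
  /21 40.53.248.0: no
  /19 77.128.192.0: no
  /0 0.0.0.0: MATCH
Selected: next-hop 197.110.160.38 via tun0 (matched /0)


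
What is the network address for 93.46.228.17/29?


IP:   01011101.00101110.11100100.00010001
Mask: 11111111.11111111.11111111.11111000
AND operation:
Net:  01011101.00101110.11100100.00010000
Network: 93.46.228.16/29


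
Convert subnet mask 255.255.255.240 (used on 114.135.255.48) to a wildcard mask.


Subnet mask: 255.255.255.240
Wildcard = 255.255.255.255 - subnet mask
255 - 255 = 0
255 - 255 = 0
255 - 255 = 0
255 - 240 = 15
Wildcard: 0.0.0.15


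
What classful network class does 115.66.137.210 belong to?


First octet: 115
Binary: 01110011
0xxxxxxx -> Class A (1-126)
Class A, default mask 255.0.0.0 (/8)


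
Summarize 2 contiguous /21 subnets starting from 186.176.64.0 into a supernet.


Original prefix: /21
Number of subnets: 2 = 2^1
New prefix = 21 - 1 = 20
Supernet: 186.176.64.0/20


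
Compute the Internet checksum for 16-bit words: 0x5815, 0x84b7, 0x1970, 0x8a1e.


Sum all words (with carry folding):
+ 0x5815 = 0x5815
+ 0x84b7 = 0xdccc
+ 0x1970 = 0xf63c
+ 0x8a1e = 0x805b
One's complement: ~0x805b
Checksum = 0x7fa4


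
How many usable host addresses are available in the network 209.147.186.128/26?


Host bits = 32 - 26 = 6
Total addresses = 2^6 = 64
Usable = total - 2 (network and broadcast)
Usable hosts: 62


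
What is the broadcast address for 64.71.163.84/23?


Network: 64.71.162.0/23
Host bits = 9
Set all host bits to 1:
Broadcast: 64.71.163.255


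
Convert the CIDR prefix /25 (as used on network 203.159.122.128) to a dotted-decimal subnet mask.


/25 means 25 network bits, 7 host bits
Binary: 11111111111111111111111110000000
Mask: 255.255.255.128


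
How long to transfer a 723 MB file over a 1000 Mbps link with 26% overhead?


Effective throughput = 1000 * (1 - 26/100) = 740 Mbps
File size in Mb = 723 * 8 = 5784 Mb
Time = 5784 / 740
Time = 7.8162 seconds


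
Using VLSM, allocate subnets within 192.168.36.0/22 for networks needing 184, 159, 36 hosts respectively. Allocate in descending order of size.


184 hosts -> /24 (254 usable): 192.168.36.0/24
159 hosts -> /24 (254 usable): 192.168.37.0/24
36 hosts -> /26 (62 usable): 192.168.38.0/26
Allocation: 192.168.36.0/24 (184 hosts, 254 usable); 192.168.37.0/24 (159 hosts, 254 usable); 192.168.38.0/26 (36 hosts, 62 usable)


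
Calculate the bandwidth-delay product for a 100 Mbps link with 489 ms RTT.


BDP = bandwidth * RTT
= 100 Mbps * 489 ms
= 100 * 1e6 * 489 / 1000 bits
= 48900000 bits
= 6112500 bytes
= 5969.2383 KB
BDP = 48900000 bits (6112500 bytes)


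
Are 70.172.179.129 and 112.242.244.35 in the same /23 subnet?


Mask: 255.255.254.0
70.172.179.129 AND mask = 70.172.178.0
112.242.244.35 AND mask = 112.242.244.0
No, different subnets (70.172.178.0 vs 112.242.244.0)


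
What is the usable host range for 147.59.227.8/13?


Network: 147.56.0.0
Broadcast: 147.63.255.255
First usable = network + 1
Last usable = broadcast - 1
Range: 147.56.0.1 to 147.63.255.254


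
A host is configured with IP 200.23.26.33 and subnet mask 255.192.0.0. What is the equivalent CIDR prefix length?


Binary: 11111111.11000000.00000000.00000000
Count leading 1s
Prefix: /10


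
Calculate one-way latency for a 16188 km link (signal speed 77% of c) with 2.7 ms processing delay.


Speed = 0.77 * 3e5 km/s = 231000 km/s
Propagation delay = 16188 / 231000 = 0.0701 s = 70.0779 ms
Processing delay = 2.7 ms
Total one-way latency = 72.7779 ms


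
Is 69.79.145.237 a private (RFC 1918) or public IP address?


RFC 1918 private ranges:
  10.0.0.0/8 (10.0.0.0 - 10.255.255.255)
  172.16.0.0/12 (172.16.0.0 - 172.31.255.255)
  192.168.0.0/16 (192.168.0.0 - 192.168.255.255)
Public (not in any RFC 1918 range)


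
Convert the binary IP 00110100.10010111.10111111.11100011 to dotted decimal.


00110100 = 52
10010111 = 151
10111111 = 191
11100011 = 227
IP: 52.151.191.227


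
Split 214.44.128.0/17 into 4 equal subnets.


New prefix = 17 + 2 = 19
Each subnet has 8192 addresses
  214.44.128.0/19
  214.44.160.0/19
  214.44.192.0/19
  214.44.224.0/19
Subnets: 214.44.128.0/19, 214.44.160.0/19, 214.44.192.0/19, 214.44.224.0/19


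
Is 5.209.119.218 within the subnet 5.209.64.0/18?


Subnet network: 5.209.64.0
Test IP AND mask: 5.209.64.0
Yes, 5.209.119.218 is in 5.209.64.0/18


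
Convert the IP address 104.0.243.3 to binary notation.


104 = 01101000
0 = 00000000
243 = 11110011
3 = 00000011
Binary: 01101000.00000000.11110011.00000011


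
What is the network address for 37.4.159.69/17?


IP:   00100101.00000100.10011111.01000101
Mask: 11111111.11111111.10000000.00000000
AND operation:
Net:  00100101.00000100.10000000.00000000
Network: 37.4.128.0/17


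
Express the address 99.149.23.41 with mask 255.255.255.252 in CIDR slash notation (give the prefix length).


Binary: 11111111.11111111.11111111.11111100
Count leading 1s
Prefix: /30


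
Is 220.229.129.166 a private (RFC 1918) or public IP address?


RFC 1918 private ranges:
  10.0.0.0/8 (10.0.0.0 - 10.255.255.255)
  172.16.0.0/12 (172.16.0.0 - 172.31.255.255)
  192.168.0.0/16 (192.168.0.0 - 192.168.255.255)
Public (not in any RFC 1918 range)


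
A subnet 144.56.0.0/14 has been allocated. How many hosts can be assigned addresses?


Host bits = 32 - 14 = 18
Total addresses = 2^18 = 262144
Usable = total - 2 (network and broadcast)
Usable hosts: 262142


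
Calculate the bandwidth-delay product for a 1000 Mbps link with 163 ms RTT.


BDP = bandwidth * RTT
= 1000 Mbps * 163 ms
= 1000 * 1e6 * 163 / 1000 bits
= 163000000 bits
= 20375000 bytes
= 19897.4609 KB
BDP = 163000000 bits (20375000 bytes)


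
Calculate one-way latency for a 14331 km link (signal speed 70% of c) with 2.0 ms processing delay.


Speed = 0.7 * 3e5 km/s = 210000 km/s
Propagation delay = 14331 / 210000 = 0.0682 s = 68.2429 ms
Processing delay = 2.0 ms
Total one-way latency = 70.2429 ms


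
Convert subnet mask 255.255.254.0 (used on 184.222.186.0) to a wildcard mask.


Subnet mask: 255.255.254.0
Wildcard = 255.255.255.255 - subnet mask
255 - 255 = 0
255 - 255 = 0
255 - 254 = 1
255 - 0 = 255
Wildcard: 0.0.1.255


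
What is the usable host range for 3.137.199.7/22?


Network: 3.137.196.0
Broadcast: 3.137.199.255
First usable = network + 1
Last usable = broadcast - 1
Range: 3.137.196.1 to 3.137.199.254


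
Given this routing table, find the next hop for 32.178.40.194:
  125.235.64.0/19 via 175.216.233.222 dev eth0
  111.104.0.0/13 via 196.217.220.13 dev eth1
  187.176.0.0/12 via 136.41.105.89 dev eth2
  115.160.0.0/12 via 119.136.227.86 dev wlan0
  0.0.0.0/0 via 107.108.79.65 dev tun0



Longest prefix match for 32.178.40.194:
  /19 125.235.64.0: no
  /13 111.104.0.0: no
  /12 187.176.0.0: no
  /12 115.160.0.0: no
  /0 0.0.0.0: MATCH
Selected: next-hop 107.108.79.65 via tun0 (matched /0)


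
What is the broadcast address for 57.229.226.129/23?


Network: 57.229.226.0/23
Host bits = 9
Set all host bits to 1:
Broadcast: 57.229.227.255


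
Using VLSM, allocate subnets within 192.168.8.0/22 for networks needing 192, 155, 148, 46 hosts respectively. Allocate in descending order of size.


192 hosts -> /24 (254 usable): 192.168.8.0/24
155 hosts -> /24 (254 usable): 192.168.9.0/24
148 hosts -> /24 (254 usable): 192.168.10.0/24
46 hosts -> /26 (62 usable): 192.168.11.0/26
Allocation: 192.168.8.0/24 (192 hosts, 254 usable); 192.168.9.0/24 (155 hosts, 254 usable); 192.168.10.0/24 (148 hosts, 254 usable); 192.168.11.0/26 (46 hosts, 62 usable)


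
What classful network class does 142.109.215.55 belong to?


First octet: 142
Binary: 10001110
10xxxxxx -> Class B (128-191)
Class B, default mask 255.255.0.0 (/16)


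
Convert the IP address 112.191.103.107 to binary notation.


112 = 01110000
191 = 10111111
103 = 01100111
107 = 01101011
Binary: 01110000.10111111.01100111.01101011


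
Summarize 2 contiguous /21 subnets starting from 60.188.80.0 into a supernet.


Original prefix: /21
Number of subnets: 2 = 2^1
New prefix = 21 - 1 = 20
Supernet: 60.188.80.0/20


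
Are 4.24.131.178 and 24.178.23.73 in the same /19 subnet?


Mask: 255.255.224.0
4.24.131.178 AND mask = 4.24.128.0
24.178.23.73 AND mask = 24.178.0.0
No, different subnets (4.24.128.0 vs 24.178.0.0)


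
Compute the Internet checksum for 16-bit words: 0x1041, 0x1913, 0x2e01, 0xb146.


Sum all words (with carry folding):
+ 0x1041 = 0x1041
+ 0x1913 = 0x2954
+ 0x2e01 = 0x5755
+ 0xb146 = 0x089c
One's complement: ~0x089c
Checksum = 0xf763


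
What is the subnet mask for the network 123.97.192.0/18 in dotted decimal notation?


/18 means 18 network bits, 14 host bits
Binary: 11111111111111111100000000000000
Mask: 255.255.192.0


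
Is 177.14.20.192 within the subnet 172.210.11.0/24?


Subnet network: 172.210.11.0
Test IP AND mask: 177.14.20.0
No, 177.14.20.192 is not in 172.210.11.0/24


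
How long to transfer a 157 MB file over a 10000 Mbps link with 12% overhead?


Effective throughput = 10000 * (1 - 12/100) = 8800 Mbps
File size in Mb = 157 * 8 = 1256 Mb
Time = 1256 / 8800
Time = 0.1427 seconds


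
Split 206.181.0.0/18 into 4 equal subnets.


New prefix = 18 + 2 = 20
Each subnet has 4096 addresses
  206.181.0.0/20
  206.181.16.0/20
  206.181.32.0/20
  206.181.48.0/20
Subnets: 206.181.0.0/20, 206.181.16.0/20, 206.181.32.0/20, 206.181.48.0/20


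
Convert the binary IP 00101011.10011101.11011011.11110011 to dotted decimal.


00101011 = 43
10011101 = 157
11011011 = 219
11110011 = 243
IP: 43.157.219.243


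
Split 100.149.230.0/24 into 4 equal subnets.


New prefix = 24 + 2 = 26
Each subnet has 64 addresses
  100.149.230.0/26
  100.149.230.64/26
  100.149.230.128/26
  100.149.230.192/26
Subnets: 100.149.230.0/26, 100.149.230.64/26, 100.149.230.128/26, 100.149.230.192/26


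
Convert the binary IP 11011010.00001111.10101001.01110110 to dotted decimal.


11011010 = 218
00001111 = 15
10101001 = 169
01110110 = 118
IP: 218.15.169.118


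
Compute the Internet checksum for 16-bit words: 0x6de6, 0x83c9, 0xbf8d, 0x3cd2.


Sum all words (with carry folding):
+ 0x6de6 = 0x6de6
+ 0x83c9 = 0xf1af
+ 0xbf8d = 0xb13d
+ 0x3cd2 = 0xee0f
One's complement: ~0xee0f
Checksum = 0x11f0


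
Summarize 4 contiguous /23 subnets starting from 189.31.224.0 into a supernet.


Original prefix: /23
Number of subnets: 4 = 2^2
New prefix = 23 - 2 = 21
Supernet: 189.31.224.0/21


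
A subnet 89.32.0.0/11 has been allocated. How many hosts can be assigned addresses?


Host bits = 32 - 11 = 21
Total addresses = 2^21 = 2097152
Usable = total - 2 (network and broadcast)
Usable hosts: 2097150


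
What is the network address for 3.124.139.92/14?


IP:   00000011.01111100.10001011.01011100
Mask: 11111111.11111100.00000000.00000000
AND operation:
Net:  00000011.01111100.00000000.00000000
Network: 3.124.0.0/14


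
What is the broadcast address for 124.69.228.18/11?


Network: 124.64.0.0/11
Host bits = 21
Set all host bits to 1:
Broadcast: 124.95.255.255


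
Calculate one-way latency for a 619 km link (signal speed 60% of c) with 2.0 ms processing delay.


Speed = 0.6 * 3e5 km/s = 180000 km/s
Propagation delay = 619 / 180000 = 0.0034 s = 3.4389 ms
Processing delay = 2.0 ms
Total one-way latency = 5.4389 ms


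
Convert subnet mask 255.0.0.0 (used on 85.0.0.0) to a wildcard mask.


Subnet mask: 255.0.0.0
Wildcard = 255.255.255.255 - subnet mask
255 - 255 = 0
255 - 0 = 255
255 - 0 = 255
255 - 0 = 255
Wildcard: 0.255.255.255


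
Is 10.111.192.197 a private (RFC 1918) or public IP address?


RFC 1918 private ranges:
  10.0.0.0/8 (10.0.0.0 - 10.255.255.255)
  172.16.0.0/12 (172.16.0.0 - 172.31.255.255)
  192.168.0.0/16 (192.168.0.0 - 192.168.255.255)
Private (in 10.0.0.0/8)


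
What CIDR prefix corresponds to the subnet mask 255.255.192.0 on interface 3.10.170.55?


Binary: 11111111.11111111.11000000.00000000
Count leading 1s
Prefix: /18


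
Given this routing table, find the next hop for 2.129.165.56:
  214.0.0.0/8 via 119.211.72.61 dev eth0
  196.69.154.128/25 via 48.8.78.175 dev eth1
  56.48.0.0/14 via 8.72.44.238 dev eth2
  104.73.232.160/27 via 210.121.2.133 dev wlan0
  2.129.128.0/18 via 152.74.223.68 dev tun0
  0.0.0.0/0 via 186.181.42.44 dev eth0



Longest prefix match for 2.129.165.56:
  /8 214.0.0.0: no
  /25 196.69.154.128: no
  /14 56.48.0.0: no
  /27 104.73.232.160: no
  /18 2.129.128.0: MATCH
  /0 0.0.0.0: MATCH
Selected: next-hop 152.74.223.68 via tun0 (matched /18)


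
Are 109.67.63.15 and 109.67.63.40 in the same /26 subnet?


Mask: 255.255.255.192
109.67.63.15 AND mask = 109.67.63.0
109.67.63.40 AND mask = 109.67.63.0
Yes, same subnet (109.67.63.0)


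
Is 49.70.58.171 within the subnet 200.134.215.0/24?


Subnet network: 200.134.215.0
Test IP AND mask: 49.70.58.0
No, 49.70.58.171 is not in 200.134.215.0/24


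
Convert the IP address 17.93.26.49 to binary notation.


17 = 00010001
93 = 01011101
26 = 00011010
49 = 00110001
Binary: 00010001.01011101.00011010.00110001


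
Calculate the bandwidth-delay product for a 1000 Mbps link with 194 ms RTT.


BDP = bandwidth * RTT
= 1000 Mbps * 194 ms
= 1000 * 1e6 * 194 / 1000 bits
= 194000000 bits
= 24250000 bytes
= 23681.6406 KB
BDP = 194000000 bits (24250000 bytes)


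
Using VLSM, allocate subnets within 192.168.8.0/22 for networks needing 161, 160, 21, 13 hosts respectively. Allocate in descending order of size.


161 hosts -> /24 (254 usable): 192.168.8.0/24
160 hosts -> /24 (254 usable): 192.168.9.0/24
21 hosts -> /27 (30 usable): 192.168.10.0/27
13 hosts -> /28 (14 usable): 192.168.10.32/28
Allocation: 192.168.8.0/24 (161 hosts, 254 usable); 192.168.9.0/24 (160 hosts, 254 usable); 192.168.10.0/27 (21 hosts, 30 usable); 192.168.10.32/28 (13 hosts, 14 usable)


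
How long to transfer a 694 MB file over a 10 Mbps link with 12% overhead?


Effective throughput = 10 * (1 - 12/100) = 8.8 Mbps
File size in Mb = 694 * 8 = 5552 Mb
Time = 5552 / 8.8
Time = 630.9091 seconds


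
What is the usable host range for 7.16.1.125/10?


Network: 7.0.0.0
Broadcast: 7.63.255.255
First usable = network + 1
Last usable = broadcast - 1
Range: 7.0.0.1 to 7.63.255.254


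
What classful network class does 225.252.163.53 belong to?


First octet: 225
Binary: 11100001
1110xxxx -> Class D (224-239)
Class D (multicast), default mask N/A


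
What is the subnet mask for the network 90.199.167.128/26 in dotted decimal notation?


/26 means 26 network bits, 6 host bits
Binary: 11111111111111111111111111000000
Mask: 255.255.255.192


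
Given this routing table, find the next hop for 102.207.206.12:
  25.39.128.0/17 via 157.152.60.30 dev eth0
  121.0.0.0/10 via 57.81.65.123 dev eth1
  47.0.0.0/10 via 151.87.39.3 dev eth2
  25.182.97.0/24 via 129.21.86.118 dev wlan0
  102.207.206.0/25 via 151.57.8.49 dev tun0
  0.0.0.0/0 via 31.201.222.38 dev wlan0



Longest prefix match for 102.207.206.12:
  /17 25.39.128.0: no
  /10 121.0.0.0: no
  /10 47.0.0.0: no
  /24 25.182.97.0: no
  /25 102.207.206.0: MATCH
  /0 0.0.0.0: MATCH
Selected: next-hop 151.57.8.49 via tun0 (matched /25)


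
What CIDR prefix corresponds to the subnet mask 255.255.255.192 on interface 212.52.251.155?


Binary: 11111111.11111111.11111111.11000000
Count leading 1s
Prefix: /26


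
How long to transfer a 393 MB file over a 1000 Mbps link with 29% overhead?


Effective throughput = 1000 * (1 - 29/100) = 710 Mbps
File size in Mb = 393 * 8 = 3144 Mb
Time = 3144 / 710
Time = 4.4282 seconds


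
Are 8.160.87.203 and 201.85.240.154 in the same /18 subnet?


Mask: 255.255.192.0
8.160.87.203 AND mask = 8.160.64.0
201.85.240.154 AND mask = 201.85.192.0
No, different subnets (8.160.64.0 vs 201.85.192.0)


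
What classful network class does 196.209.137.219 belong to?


First octet: 196
Binary: 11000100
110xxxxx -> Class C (192-223)
Class C, default mask 255.255.255.0 (/24)


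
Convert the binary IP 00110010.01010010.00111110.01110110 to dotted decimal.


00110010 = 50
01010010 = 82
00111110 = 62
01110110 = 118
IP: 50.82.62.118


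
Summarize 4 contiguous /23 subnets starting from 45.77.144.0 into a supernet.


Original prefix: /23
Number of subnets: 4 = 2^2
New prefix = 23 - 2 = 21
Supernet: 45.77.144.0/21


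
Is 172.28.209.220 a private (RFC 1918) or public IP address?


RFC 1918 private ranges:
  10.0.0.0/8 (10.0.0.0 - 10.255.255.255)
  172.16.0.0/12 (172.16.0.0 - 172.31.255.255)
  192.168.0.0/16 (192.168.0.0 - 192.168.255.255)
Private (in 172.16.0.0/12)


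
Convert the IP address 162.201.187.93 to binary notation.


162 = 10100010
201 = 11001001
187 = 10111011
93 = 01011101
Binary: 10100010.11001001.10111011.01011101


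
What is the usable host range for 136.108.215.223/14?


Network: 136.108.0.0
Broadcast: 136.111.255.255
First usable = network + 1
Last usable = broadcast - 1
Range: 136.108.0.1 to 136.111.255.254


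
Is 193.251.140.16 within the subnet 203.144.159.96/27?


Subnet network: 203.144.159.96
Test IP AND mask: 193.251.140.0
No, 193.251.140.16 is not in 203.144.159.96/27


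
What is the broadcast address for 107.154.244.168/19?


Network: 107.154.224.0/19
Host bits = 13
Set all host bits to 1:
Broadcast: 107.154.255.255


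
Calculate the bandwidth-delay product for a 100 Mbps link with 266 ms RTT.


BDP = bandwidth * RTT
= 100 Mbps * 266 ms
= 100 * 1e6 * 266 / 1000 bits
= 26600000 bits
= 3325000 bytes
= 3247.0703 KB
BDP = 26600000 bits (3325000 bytes)


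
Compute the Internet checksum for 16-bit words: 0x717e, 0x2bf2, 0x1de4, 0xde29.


Sum all words (with carry folding):
+ 0x717e = 0x717e
+ 0x2bf2 = 0x9d70
+ 0x1de4 = 0xbb54
+ 0xde29 = 0x997e
One's complement: ~0x997e
Checksum = 0x6681


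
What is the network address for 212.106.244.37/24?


IP:   11010100.01101010.11110100.00100101
Mask: 11111111.11111111.11111111.00000000
AND operation:
Net:  11010100.01101010.11110100.00000000
Network: 212.106.244.0/24


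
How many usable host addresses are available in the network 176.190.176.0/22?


Host bits = 32 - 22 = 10
Total addresses = 2^10 = 1024
Usable = total - 2 (network and broadcast)
Usable hosts: 1022


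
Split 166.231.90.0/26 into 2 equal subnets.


New prefix = 26 + 1 = 27
Each subnet has 32 addresses
  166.231.90.0/27
  166.231.90.32/27
Subnets: 166.231.90.0/27, 166.231.90.32/27


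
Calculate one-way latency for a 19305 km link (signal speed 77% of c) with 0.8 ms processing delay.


Speed = 0.77 * 3e5 km/s = 231000 km/s
Propagation delay = 19305 / 231000 = 0.0836 s = 83.5714 ms
Processing delay = 0.8 ms
Total one-way latency = 84.3714 ms


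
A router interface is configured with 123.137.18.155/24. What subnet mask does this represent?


/24 means 24 network bits, 8 host bits
Binary: 11111111111111111111111100000000
Mask: 255.255.255.0


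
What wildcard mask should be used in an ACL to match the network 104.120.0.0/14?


Subnet mask: 255.252.0.0
Wildcard = 255.255.255.255 - subnet mask
255 - 255 = 0
255 - 252 = 3
255 - 0 = 255
255 - 0 = 255
Wildcard: 0.3.255.255


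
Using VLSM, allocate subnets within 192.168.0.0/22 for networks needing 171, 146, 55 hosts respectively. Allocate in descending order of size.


171 hosts -> /24 (254 usable): 192.168.0.0/24
146 hosts -> /24 (254 usable): 192.168.1.0/24
55 hosts -> /26 (62 usable): 192.168.2.0/26
Allocation: 192.168.0.0/24 (171 hosts, 254 usable); 192.168.1.0/24 (146 hosts, 254 usable); 192.168.2.0/26 (55 hosts, 62 usable)


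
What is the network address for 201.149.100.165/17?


IP:   11001001.10010101.01100100.10100101
Mask: 11111111.11111111.10000000.00000000
AND operation:
Net:  11001001.10010101.00000000.00000000
Network: 201.149.0.0/17


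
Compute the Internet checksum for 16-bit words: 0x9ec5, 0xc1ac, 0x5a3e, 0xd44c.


Sum all words (with carry folding):
+ 0x9ec5 = 0x9ec5
+ 0xc1ac = 0x6072
+ 0x5a3e = 0xbab0
+ 0xd44c = 0x8efd
One's complement: ~0x8efd
Checksum = 0x7102


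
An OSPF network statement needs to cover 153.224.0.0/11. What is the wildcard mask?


Subnet mask: 255.224.0.0
Wildcard = 255.255.255.255 - subnet mask
255 - 255 = 0
255 - 224 = 31
255 - 0 = 255
255 - 0 = 255
Wildcard: 0.31.255.255


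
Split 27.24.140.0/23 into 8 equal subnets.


New prefix = 23 + 3 = 26
Each subnet has 64 addresses
  27.24.140.0/26
  27.24.140.64/26
  27.24.140.128/26
  27.24.140.192/26
  27.24.141.0/26
  27.24.141.64/26
  27.24.141.128/26
  27.24.141.192/26
Subnets: 27.24.140.0/26, 27.24.140.64/26, 27.24.140.128/26, 27.24.140.192/26, 27.24.141.0/26, 27.24.141.64/26, 27.24.141.128/26, 27.24.141.192/26


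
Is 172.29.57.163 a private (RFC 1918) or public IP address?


RFC 1918 private ranges:
  10.0.0.0/8 (10.0.0.0 - 10.255.255.255)
  172.16.0.0/12 (172.16.0.0 - 172.31.255.255)
  192.168.0.0/16 (192.168.0.0 - 192.168.255.255)
Private (in 172.16.0.0/12)


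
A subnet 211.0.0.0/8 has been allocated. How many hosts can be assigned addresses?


Host bits = 32 - 8 = 24
Total addresses = 2^24 = 16777216
Usable = total - 2 (network and broadcast)
Usable hosts: 16777214


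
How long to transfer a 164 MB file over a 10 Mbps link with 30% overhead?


Effective throughput = 10 * (1 - 30/100) = 7 Mbps
File size in Mb = 164 * 8 = 1312 Mb
Time = 1312 / 7
Time = 187.4286 seconds


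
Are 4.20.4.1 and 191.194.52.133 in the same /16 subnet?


Mask: 255.255.0.0
4.20.4.1 AND mask = 4.20.0.0
191.194.52.133 AND mask = 191.194.0.0
No, different subnets (4.20.0.0 vs 191.194.0.0)


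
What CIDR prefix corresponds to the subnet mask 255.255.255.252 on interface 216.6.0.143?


Binary: 11111111.11111111.11111111.11111100
Count leading 1s
Prefix: /30


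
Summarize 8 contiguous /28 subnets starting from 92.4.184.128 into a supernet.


Original prefix: /28
Number of subnets: 8 = 2^3
New prefix = 28 - 3 = 25
Supernet: 92.4.184.128/25


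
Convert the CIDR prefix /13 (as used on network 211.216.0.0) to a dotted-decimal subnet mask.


/13 means 13 network bits, 19 host bits
Binary: 11111111111110000000000000000000
Mask: 255.248.0.0


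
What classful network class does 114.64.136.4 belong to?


First octet: 114
Binary: 01110010
0xxxxxxx -> Class A (1-126)
Class A, default mask 255.0.0.0 (/8)


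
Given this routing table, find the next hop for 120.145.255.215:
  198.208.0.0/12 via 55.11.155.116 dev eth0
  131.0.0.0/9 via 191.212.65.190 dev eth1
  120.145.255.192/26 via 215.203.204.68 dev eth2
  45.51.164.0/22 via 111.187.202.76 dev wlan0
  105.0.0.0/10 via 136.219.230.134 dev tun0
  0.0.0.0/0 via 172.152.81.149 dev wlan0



Longest prefix match for 120.145.255.215:
  /12 198.208.0.0: no
  /9 131.0.0.0: no
  /26 120.145.255.192: MATCH
  /22 45.51.164.0: no
  /10 105.0.0.0: no
  /0 0.0.0.0: MATCH
Selected: next-hop 215.203.204.68 via eth2 (matched /26)


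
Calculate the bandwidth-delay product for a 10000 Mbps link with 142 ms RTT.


BDP = bandwidth * RTT
= 10000 Mbps * 142 ms
= 10000 * 1e6 * 142 / 1000 bits
= 1420000000 bits
= 177500000 bytes
= 173339.8438 KB
BDP = 1420000000 bits (177500000 bytes)


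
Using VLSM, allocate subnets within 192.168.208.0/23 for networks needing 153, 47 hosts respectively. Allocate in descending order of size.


153 hosts -> /24 (254 usable): 192.168.208.0/24
47 hosts -> /26 (62 usable): 192.168.209.0/26
Allocation: 192.168.208.0/24 (153 hosts, 254 usable); 192.168.209.0/26 (47 hosts, 62 usable)


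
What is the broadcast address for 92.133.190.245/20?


Network: 92.133.176.0/20
Host bits = 12
Set all host bits to 1:
Broadcast: 92.133.191.255


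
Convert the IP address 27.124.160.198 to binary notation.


27 = 00011011
124 = 01111100
160 = 10100000
198 = 11000110
Binary: 00011011.01111100.10100000.11000110


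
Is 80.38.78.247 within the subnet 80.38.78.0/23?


Subnet network: 80.38.78.0
Test IP AND mask: 80.38.78.0
Yes, 80.38.78.247 is in 80.38.78.0/23


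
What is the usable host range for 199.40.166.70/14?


Network: 199.40.0.0
Broadcast: 199.43.255.255
First usable = network + 1
Last usable = broadcast - 1
Range: 199.40.0.1 to 199.43.255.254


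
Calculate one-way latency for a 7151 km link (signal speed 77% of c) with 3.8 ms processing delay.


Speed = 0.77 * 3e5 km/s = 231000 km/s
Propagation delay = 7151 / 231000 = 0.031 s = 30.9567 ms
Processing delay = 3.8 ms
Total one-way latency = 34.7567 ms


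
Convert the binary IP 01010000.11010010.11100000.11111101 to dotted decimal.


01010000 = 80
11010010 = 210
11100000 = 224
11111101 = 253
IP: 80.210.224.253


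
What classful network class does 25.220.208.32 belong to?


First octet: 25
Binary: 00011001
0xxxxxxx -> Class A (1-126)
Class A, default mask 255.0.0.0 (/8)


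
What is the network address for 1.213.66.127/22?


IP:   00000001.11010101.01000010.01111111
Mask: 11111111.11111111.11111100.00000000
AND operation:
Net:  00000001.11010101.01000000.00000000
Network: 1.213.64.0/22


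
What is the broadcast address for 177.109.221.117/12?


Network: 177.96.0.0/12
Host bits = 20
Set all host bits to 1:
Broadcast: 177.111.255.255


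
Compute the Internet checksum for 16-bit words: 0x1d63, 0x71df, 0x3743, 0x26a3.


Sum all words (with carry folding):
+ 0x1d63 = 0x1d63
+ 0x71df = 0x8f42
+ 0x3743 = 0xc685
+ 0x26a3 = 0xed28
One's complement: ~0xed28
Checksum = 0x12d7


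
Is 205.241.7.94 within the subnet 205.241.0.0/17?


Subnet network: 205.241.0.0
Test IP AND mask: 205.241.0.0
Yes, 205.241.7.94 is in 205.241.0.0/17


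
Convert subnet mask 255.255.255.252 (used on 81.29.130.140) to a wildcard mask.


Subnet mask: 255.255.255.252
Wildcard = 255.255.255.255 - subnet mask
255 - 255 = 0
255 - 255 = 0
255 - 255 = 0
255 - 252 = 3
Wildcard: 0.0.0.3


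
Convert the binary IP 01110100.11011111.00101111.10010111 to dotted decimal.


01110100 = 116
11011111 = 223
00101111 = 47
10010111 = 151
IP: 116.223.47.151


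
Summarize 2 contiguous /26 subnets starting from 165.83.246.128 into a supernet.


Original prefix: /26
Number of subnets: 2 = 2^1
New prefix = 26 - 1 = 25
Supernet: 165.83.246.128/25


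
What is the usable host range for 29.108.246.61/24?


Network: 29.108.246.0
Broadcast: 29.108.246.255
First usable = network + 1
Last usable = broadcast - 1
Range: 29.108.246.1 to 29.108.246.254


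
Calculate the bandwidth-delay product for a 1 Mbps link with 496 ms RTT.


BDP = bandwidth * RTT
= 1 Mbps * 496 ms
= 1 * 1e6 * 496 / 1000 bits
= 496000 bits
= 62000 bytes
= 60.5469 KB
BDP = 496000 bits (62000 bytes)
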